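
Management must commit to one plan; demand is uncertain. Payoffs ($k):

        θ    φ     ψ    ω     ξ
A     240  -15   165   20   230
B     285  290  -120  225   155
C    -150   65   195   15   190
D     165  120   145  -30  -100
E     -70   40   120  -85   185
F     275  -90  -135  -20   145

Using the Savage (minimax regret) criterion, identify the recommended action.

Column bests: θ=285, φ=290, ψ=195, ω=225, ξ=230.
A regrets: 45, 305, 30, 205, 0 → max 305
B regrets: 0, 0, 315, 0, 75 → max 315
C regrets: 435, 225, 0, 210, 40 → max 435
D regrets: 120, 170, 50, 255, 330 → max 330
E regrets: 355, 250, 75, 310, 45 → max 355
F regrets: 10, 380, 330, 245, 85 → max 380
Smallest max regret = 305 → A.

A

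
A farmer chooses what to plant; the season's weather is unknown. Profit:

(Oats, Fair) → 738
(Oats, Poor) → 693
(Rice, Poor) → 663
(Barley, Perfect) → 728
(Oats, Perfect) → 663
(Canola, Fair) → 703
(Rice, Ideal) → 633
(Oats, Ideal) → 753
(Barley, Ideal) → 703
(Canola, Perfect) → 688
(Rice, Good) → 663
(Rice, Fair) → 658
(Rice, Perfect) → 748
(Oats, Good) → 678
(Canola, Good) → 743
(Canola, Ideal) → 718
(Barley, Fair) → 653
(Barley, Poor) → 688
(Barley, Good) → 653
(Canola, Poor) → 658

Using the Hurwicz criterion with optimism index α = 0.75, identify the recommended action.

Oats

Barley: 0.75·728 + 0.25·653 = 709.25
Canola: 0.75·743 + 0.25·658 = 721.75
Rice: 0.75·748 + 0.25·633 = 719.25
Oats: 0.75·753 + 0.25·663 = 730.5
Highest Hurwicz score = 730.5 → Oats.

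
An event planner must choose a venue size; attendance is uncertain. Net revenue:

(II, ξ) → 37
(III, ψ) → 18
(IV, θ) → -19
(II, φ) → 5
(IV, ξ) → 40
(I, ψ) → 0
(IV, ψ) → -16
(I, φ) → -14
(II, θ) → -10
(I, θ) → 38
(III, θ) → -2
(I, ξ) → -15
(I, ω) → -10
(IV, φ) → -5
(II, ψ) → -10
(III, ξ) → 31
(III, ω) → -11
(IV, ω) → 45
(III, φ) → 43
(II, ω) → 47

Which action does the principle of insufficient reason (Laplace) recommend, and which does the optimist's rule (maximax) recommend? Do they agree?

Row averages: I=-0.2, II=13.8, III=15.8, IV=9
Highest average = 15.8 → III.
Row maxima: I=38, II=47, III=43, IV=45
Best best-case = 47 → II.

laplace → III; maximax → II (disagree)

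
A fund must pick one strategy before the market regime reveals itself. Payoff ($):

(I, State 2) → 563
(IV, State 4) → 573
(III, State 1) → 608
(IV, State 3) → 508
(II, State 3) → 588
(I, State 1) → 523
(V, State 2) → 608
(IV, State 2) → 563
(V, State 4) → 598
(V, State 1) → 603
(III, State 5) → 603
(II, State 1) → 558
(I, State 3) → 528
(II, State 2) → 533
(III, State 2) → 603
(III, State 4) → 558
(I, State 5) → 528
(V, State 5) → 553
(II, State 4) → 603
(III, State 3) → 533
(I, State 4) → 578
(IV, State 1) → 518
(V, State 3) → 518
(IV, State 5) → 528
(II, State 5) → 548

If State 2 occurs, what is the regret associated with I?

45

Best payoff under State 2 is 608.
Regret = 608 − 563 = 45.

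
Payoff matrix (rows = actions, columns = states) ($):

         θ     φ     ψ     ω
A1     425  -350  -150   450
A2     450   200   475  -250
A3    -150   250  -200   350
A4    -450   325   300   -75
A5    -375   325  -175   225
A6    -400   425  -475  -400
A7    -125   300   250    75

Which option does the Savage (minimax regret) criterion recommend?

A7

Column bests: θ=450, φ=425, ψ=475, ω=450.
A1 regrets: 25, 775, 625, 0 → max 775
A2 regrets: 0, 225, 0, 700 → max 700
A3 regrets: 600, 175, 675, 100 → max 675
A4 regrets: 900, 100, 175, 525 → max 900
A5 regrets: 825, 100, 650, 225 → max 825
A6 regrets: 850, 0, 950, 850 → max 950
A7 regrets: 575, 125, 225, 375 → max 575
Smallest max regret = 575 → A7.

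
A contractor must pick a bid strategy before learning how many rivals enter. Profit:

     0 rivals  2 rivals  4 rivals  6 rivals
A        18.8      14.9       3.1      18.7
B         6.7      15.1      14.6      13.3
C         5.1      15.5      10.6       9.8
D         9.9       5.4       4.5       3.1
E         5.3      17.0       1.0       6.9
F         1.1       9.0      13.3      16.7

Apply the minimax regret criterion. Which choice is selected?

A

Column bests: 0 rivals=18.8, 2 rivals=17.0, 4 rivals=14.6, 6 rivals=18.7.
A regrets: 0.0, 2.1, 11.5, 0.0 → max 11.5
B regrets: 12.1, 1.9, 0.0, 5.4 → max 12.1
C regrets: 13.7, 1.5, 4.0, 8.9 → max 13.7
D regrets: 8.9, 11.6, 10.1, 15.6 → max 15.6
E regrets: 13.5, 0.0, 13.6, 11.8 → max 13.6
F regrets: 17.7, 8.0, 1.3, 2.0 → max 17.7
Smallest max regret = 11.5 → A.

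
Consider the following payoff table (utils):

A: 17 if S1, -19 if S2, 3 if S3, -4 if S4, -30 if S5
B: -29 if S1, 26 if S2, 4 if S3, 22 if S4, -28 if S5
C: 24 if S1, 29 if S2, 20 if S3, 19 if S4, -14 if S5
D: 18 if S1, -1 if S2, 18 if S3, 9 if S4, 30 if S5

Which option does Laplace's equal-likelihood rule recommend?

C

Row averages: A=-6.6, B=-1, C=15.6, D=14.8
Highest average = 15.6 → C.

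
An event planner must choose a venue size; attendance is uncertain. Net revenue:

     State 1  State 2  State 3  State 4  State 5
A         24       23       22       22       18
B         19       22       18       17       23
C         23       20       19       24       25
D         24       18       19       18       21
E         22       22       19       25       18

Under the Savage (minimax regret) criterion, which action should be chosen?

Column bests: State 1=24, State 2=23, State 3=22, State 4=25, State 5=25.
A regrets: 0, 0, 0, 3, 7 → max 7
B regrets: 5, 1, 4, 8, 2 → max 8
C regrets: 1, 3, 3, 1, 0 → max 3
D regrets: 0, 5, 3, 7, 4 → max 7
E regrets: 2, 1, 3, 0, 7 → max 7
Smallest max regret = 3 → C.

C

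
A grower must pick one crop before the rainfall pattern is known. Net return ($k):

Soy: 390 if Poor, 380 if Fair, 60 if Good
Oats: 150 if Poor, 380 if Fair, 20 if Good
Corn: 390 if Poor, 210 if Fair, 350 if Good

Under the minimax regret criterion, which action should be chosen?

Corn

Column bests: Poor=390, Fair=380, Good=350.
Soy regrets: 0, 0, 290 → max 290
Oats regrets: 240, 0, 330 → max 330
Corn regrets: 0, 170, 0 → max 170
Smallest max regret = 170 → Corn.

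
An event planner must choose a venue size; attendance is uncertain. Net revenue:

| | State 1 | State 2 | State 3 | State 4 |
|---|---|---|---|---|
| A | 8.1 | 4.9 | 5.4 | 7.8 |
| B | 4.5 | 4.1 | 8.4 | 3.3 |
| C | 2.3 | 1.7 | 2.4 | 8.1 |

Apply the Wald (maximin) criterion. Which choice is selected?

Row minima: A=4.9, B=3.3, C=1.7
Best worst-case = 4.9 → A.

A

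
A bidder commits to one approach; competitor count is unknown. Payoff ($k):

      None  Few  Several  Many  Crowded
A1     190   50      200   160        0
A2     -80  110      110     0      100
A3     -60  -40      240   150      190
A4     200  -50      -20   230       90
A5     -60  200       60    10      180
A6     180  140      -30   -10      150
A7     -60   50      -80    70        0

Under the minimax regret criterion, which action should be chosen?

Column bests: None=200, Few=200, Several=240, Many=230, Crowded=190.
A1 regrets: 10, 150, 40, 70, 190 → max 190
A2 regrets: 280, 90, 130, 230, 90 → max 280
A3 regrets: 260, 240, 0, 80, 0 → max 260
A4 regrets: 0, 250, 260, 0, 100 → max 260
A5 regrets: 260, 0, 180, 220, 10 → max 260
A6 regrets: 20, 60, 270, 240, 40 → max 270
A7 regrets: 260, 150, 320, 160, 190 → max 320
Smallest max regret = 190 → A1.

A1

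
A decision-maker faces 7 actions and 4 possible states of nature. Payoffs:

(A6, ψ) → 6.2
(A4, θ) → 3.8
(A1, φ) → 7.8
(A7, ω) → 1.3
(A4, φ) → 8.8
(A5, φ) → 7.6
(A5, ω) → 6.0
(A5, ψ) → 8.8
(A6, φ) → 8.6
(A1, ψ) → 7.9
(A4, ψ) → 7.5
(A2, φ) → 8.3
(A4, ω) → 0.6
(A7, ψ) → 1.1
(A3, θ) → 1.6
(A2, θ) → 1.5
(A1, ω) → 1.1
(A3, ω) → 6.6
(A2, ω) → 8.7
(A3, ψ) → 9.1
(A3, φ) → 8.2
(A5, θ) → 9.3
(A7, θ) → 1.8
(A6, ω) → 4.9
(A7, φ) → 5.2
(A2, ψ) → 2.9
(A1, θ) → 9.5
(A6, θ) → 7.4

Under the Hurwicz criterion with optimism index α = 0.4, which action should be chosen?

A1: 0.4·9.5 + 0.6·1.1 = 4.46
A2: 0.4·8.7 + 0.6·1.5 = 4.38
A3: 0.4·9.1 + 0.6·1.6 = 4.6
A4: 0.4·8.8 + 0.6·0.6 = 3.88
A5: 0.4·9.3 + 0.6·6.0 = 7.32
A6: 0.4·8.6 + 0.6·4.9 = 6.38
A7: 0.4·5.2 + 0.6·1.1 = 2.74
Highest Hurwicz score = 7.32 → A5.

A5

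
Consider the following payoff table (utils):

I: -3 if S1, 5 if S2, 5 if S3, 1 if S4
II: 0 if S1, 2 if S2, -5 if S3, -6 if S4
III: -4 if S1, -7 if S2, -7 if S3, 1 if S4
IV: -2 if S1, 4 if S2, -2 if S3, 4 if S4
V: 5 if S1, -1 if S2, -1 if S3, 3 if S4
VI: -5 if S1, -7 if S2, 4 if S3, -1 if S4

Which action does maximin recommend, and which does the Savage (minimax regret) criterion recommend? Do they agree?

maximin → V; minimax regret → V (agree)

Row minima: I=-3, II=-6, III=-7, IV=-2, V=-1, VI=-7
Best worst-case = -1 → V.
Column bests: S1=5, S2=5, S3=5, S4=4.
I regrets: 8, 0, 0, 3 → max 8
II regrets: 5, 3, 10, 10 → max 10
III regrets: 9, 12, 12, 3 → max 12
IV regrets: 7, 1, 7, 0 → max 7
V regrets: 0, 6, 6, 1 → max 6
VI regrets: 10, 12, 1, 5 → max 12
Smallest max regret = 6 → V.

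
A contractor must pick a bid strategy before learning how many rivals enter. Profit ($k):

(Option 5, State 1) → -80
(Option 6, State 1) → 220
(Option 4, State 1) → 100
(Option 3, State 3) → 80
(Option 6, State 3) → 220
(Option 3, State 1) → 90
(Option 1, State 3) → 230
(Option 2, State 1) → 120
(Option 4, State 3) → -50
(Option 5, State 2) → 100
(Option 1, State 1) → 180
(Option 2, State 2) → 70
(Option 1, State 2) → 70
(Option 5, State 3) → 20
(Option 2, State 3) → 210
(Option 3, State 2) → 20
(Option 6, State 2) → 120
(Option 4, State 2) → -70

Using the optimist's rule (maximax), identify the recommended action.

Row maxima: Option 1=230, Option 2=210, Option 3=90, Option 4=100, Option 5=100, Option 6=220
Best best-case = 230 → Option 1.

Option 1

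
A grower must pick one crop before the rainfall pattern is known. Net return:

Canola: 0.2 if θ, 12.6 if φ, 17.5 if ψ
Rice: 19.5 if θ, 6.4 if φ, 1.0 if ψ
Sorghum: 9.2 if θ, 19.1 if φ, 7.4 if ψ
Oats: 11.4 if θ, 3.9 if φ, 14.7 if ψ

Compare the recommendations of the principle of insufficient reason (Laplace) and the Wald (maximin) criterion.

Row averages: Canola=10.1, Rice=269/30, Sorghum=11.9, Oats=10
Highest average = 11.9 → Sorghum.
Row minima: Canola=0.2, Rice=1.0, Sorghum=7.4, Oats=3.9
Best worst-case = 7.4 → Sorghum.

laplace → Sorghum; maximin → Sorghum (agree)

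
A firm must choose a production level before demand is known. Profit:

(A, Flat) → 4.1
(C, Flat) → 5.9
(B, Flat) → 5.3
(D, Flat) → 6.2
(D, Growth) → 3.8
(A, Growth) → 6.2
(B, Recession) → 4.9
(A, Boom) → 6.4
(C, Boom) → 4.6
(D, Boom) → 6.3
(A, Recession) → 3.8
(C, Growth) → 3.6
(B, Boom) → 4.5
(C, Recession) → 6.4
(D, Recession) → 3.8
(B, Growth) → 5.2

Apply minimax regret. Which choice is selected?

B

Column bests: Recession=6.4, Flat=6.2, Growth=6.2, Boom=6.4.
A regrets: 2.6, 2.1, 0.0, 0.0 → max 2.6
B regrets: 1.5, 0.9, 1.0, 1.9 → max 1.9
C regrets: 0.0, 0.3, 2.6, 1.8 → max 2.6
D regrets: 2.6, 0.0, 2.4, 0.1 → max 2.6
Smallest max regret = 1.9 → B.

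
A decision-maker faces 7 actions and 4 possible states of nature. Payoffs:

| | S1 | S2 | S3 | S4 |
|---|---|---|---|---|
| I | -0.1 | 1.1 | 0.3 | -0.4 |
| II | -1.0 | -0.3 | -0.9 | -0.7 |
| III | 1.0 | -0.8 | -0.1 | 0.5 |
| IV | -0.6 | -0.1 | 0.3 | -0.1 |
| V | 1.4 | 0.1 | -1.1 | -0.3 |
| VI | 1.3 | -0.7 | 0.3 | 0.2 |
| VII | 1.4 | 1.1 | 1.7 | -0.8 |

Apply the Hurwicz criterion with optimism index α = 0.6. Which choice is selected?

VII

I: 0.6·1.1 + 0.4·(-0.4) = 0.5
II: 0.6·(-0.3) + 0.4·(-1.0) = -0.58
III: 0.6·1.0 + 0.4·(-0.8) = 0.28
IV: 0.6·0.3 + 0.4·(-0.6) = -0.06
V: 0.6·1.4 + 0.4·(-1.1) = 0.4
VI: 0.6·1.3 + 0.4·(-0.7) = 0.5
VII: 0.6·1.7 + 0.4·(-0.8) = 0.7
Highest Hurwicz score = 0.7 → VII.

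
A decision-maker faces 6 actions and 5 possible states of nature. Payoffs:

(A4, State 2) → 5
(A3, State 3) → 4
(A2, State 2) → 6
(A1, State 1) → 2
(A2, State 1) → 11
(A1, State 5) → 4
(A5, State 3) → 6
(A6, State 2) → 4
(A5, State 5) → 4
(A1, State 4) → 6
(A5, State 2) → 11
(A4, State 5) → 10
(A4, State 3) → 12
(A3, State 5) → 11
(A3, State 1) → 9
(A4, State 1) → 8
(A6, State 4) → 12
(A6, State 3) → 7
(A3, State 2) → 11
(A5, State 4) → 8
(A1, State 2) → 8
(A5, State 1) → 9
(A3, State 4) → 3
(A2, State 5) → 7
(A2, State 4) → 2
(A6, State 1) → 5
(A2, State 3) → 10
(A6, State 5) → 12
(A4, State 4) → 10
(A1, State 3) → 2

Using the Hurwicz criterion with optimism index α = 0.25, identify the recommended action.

A1: 0.25·8 + 0.75·2 = 3.5
A2: 0.25·11 + 0.75·2 = 4.25
A3: 0.25·11 + 0.75·3 = 5
A4: 0.25·12 + 0.75·5 = 6.75
A5: 0.25·11 + 0.75·4 = 5.75
A6: 0.25·12 + 0.75·4 = 6
Highest Hurwicz score = 6.75 → A4.

A4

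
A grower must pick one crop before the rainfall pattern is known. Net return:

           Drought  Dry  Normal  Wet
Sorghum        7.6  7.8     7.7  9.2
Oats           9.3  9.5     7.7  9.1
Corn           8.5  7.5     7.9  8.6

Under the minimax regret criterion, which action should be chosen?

Oats

Column bests: Drought=9.3, Dry=9.5, Normal=7.9, Wet=9.2.
Sorghum regrets: 1.7, 1.7, 0.2, 0.0 → max 1.7
Oats regrets: 0.0, 0.0, 0.2, 0.1 → max 0.2
Corn regrets: 0.8, 2.0, 0.0, 0.6 → max 2.0
Smallest max regret = 0.2 → Oats.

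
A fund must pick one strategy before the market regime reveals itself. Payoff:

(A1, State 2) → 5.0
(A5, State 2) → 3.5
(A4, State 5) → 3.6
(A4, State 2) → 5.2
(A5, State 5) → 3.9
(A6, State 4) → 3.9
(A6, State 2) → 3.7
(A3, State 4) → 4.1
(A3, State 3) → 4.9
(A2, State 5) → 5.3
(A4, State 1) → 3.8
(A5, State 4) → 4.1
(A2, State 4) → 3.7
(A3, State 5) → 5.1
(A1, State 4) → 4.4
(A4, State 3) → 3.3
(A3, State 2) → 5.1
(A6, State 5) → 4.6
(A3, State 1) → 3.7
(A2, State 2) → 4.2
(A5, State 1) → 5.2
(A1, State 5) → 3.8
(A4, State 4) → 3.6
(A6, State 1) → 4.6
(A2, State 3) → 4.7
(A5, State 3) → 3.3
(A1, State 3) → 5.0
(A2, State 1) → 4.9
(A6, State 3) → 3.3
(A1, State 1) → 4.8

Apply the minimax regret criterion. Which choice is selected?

A2

Column bests: State 1=5.2, State 2=5.2, State 3=5.0, State 4=4.4, State 5=5.3.
A1 regrets: 0.4, 0.2, 0.0, 0.0, 1.5 → max 1.5
A2 regrets: 0.3, 1.0, 0.3, 0.7, 0.0 → max 1.0
A3 regrets: 1.5, 0.1, 0.1, 0.3, 0.2 → max 1.5
A4 regrets: 1.4, 0.0, 1.7, 0.8, 1.7 → max 1.7
A5 regrets: 0.0, 1.7, 1.7, 0.3, 1.4 → max 1.7
A6 regrets: 0.6, 1.5, 1.7, 0.5, 0.7 → max 1.7
Smallest max regret = 1.0 → A2.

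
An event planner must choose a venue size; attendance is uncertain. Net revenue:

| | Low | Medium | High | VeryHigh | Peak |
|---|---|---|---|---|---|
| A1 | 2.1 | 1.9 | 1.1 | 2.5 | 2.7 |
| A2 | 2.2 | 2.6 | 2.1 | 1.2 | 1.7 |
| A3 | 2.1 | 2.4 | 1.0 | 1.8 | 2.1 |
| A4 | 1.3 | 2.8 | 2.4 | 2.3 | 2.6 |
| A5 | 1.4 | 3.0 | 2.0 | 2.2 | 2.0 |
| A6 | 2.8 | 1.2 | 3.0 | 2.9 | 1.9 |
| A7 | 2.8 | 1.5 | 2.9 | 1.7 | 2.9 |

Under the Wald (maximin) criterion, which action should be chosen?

Row minima: A1=1.1, A2=1.2, A3=1.0, A4=1.3, A5=1.4, A6=1.2, A7=1.5
Best worst-case = 1.5 → A7.

A7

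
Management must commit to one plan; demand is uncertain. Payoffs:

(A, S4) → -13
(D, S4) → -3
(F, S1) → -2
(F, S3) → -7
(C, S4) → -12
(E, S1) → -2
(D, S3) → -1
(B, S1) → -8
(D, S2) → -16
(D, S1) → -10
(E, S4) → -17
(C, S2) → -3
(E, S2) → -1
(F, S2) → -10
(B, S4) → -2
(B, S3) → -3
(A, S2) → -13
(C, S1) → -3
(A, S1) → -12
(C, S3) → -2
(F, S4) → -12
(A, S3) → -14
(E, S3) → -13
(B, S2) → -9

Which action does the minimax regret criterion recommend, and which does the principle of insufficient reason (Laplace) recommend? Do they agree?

Column bests: S1=-2, S2=-1, S3=-1, S4=-2.
A regrets: 10, 12, 13, 11 → max 13
B regrets: 6, 8, 2, 0 → max 8
C regrets: 1, 2, 1, 10 → max 10
D regrets: 8, 15, 0, 1 → max 15
E regrets: 0, 0, 12, 15 → max 15
F regrets: 0, 9, 6, 10 → max 10
Smallest max regret = 8 → B.
Row averages: A=-13, B=-5.5, C=-5, D=-7.5, E=-8.25, F=-7.75
Highest average = -5 → C.

minimax regret → B; laplace → C (disagree)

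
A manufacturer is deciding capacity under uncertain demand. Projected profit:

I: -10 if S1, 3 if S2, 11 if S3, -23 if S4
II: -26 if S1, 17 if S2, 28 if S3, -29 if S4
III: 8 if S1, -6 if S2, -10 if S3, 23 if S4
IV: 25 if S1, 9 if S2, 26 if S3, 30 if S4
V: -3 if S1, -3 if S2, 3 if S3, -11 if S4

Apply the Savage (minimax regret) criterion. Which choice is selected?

IV

Column bests: S1=25, S2=17, S3=28, S4=30.
I regrets: 35, 14, 17, 53 → max 53
II regrets: 51, 0, 0, 59 → max 59
III regrets: 17, 23, 38, 7 → max 38
IV regrets: 0, 8, 2, 0 → max 8
V regrets: 28, 20, 25, 41 → max 41
Smallest max regret = 8 → IV.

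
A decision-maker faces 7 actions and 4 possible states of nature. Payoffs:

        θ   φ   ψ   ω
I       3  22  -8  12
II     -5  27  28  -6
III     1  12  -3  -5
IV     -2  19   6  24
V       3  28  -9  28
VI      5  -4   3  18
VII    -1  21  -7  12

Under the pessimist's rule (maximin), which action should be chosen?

Row minima: I=-8, II=-6, III=-5, IV=-2, V=-9, VI=-4, VII=-7
Best worst-case = -2 → IV.

IV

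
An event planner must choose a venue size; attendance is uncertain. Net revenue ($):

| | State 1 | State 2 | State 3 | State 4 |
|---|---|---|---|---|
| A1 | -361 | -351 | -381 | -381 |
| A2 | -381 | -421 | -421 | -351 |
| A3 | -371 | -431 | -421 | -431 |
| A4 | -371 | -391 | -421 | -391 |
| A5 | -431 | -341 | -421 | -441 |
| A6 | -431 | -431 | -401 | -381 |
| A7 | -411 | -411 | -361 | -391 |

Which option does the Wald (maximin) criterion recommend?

Row minima: A1=-381, A2=-421, A3=-431, A4=-421, A5=-441, A6=-431, A7=-411
Best worst-case = -381 → A1.

A1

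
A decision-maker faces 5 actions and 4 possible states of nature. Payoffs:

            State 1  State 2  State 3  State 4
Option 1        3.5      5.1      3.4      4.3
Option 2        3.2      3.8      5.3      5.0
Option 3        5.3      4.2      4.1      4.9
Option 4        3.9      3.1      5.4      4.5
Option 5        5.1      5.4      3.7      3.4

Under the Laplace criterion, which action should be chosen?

Row averages: Option 1=4.075, Option 2=4.325, Option 3=4.625, Option 4=4.225, Option 5=4.4
Highest average = 4.625 → Option 3.

Option 3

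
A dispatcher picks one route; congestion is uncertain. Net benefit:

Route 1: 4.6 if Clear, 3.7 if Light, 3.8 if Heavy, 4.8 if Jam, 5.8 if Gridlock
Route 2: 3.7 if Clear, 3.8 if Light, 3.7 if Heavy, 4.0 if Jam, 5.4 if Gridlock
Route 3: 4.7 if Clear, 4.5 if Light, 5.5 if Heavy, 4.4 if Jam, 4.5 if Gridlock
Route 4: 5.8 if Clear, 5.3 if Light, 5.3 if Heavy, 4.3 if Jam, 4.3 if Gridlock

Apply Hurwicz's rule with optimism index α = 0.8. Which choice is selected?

Route 4

Route 1: 0.8·5.8 + 0.2·3.7 = 5.38
Route 2: 0.8·5.4 + 0.2·3.7 = 5.06
Route 3: 0.8·5.5 + 0.2·4.4 = 5.28
Route 4: 0.8·5.8 + 0.2·4.3 = 5.5
Highest Hurwicz score = 5.5 → Route 4.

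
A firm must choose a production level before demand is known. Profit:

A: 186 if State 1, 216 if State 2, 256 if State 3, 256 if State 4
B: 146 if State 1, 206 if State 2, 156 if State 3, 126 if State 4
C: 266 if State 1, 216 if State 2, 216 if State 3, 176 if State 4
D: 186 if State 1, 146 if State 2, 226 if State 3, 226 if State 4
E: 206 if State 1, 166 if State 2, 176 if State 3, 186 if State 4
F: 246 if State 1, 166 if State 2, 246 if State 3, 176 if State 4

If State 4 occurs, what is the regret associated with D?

30

Best payoff under State 4 is 256.
Regret = 256 − 226 = 30.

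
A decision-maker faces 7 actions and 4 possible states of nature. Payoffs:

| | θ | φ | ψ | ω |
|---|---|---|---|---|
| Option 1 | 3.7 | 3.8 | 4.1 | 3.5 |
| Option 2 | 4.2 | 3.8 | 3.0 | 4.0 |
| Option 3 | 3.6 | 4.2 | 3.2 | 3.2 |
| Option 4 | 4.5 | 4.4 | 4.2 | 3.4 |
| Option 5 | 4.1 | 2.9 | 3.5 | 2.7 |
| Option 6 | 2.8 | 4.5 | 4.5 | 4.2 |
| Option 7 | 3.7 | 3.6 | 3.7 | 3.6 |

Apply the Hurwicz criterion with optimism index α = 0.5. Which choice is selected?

Option 1: 0.5·4.1 + 0.5·3.5 = 3.8
Option 2: 0.5·4.2 + 0.5·3.0 = 3.6
Option 3: 0.5·4.2 + 0.5·3.2 = 3.7
Option 4: 0.5·4.5 + 0.5·3.4 = 3.95
Option 5: 0.5·4.1 + 0.5·2.7 = 3.4
Option 6: 0.5·4.5 + 0.5·2.8 = 3.65
Option 7: 0.5·3.7 + 0.5·3.6 = 3.65
Highest Hurwicz score = 3.95 → Option 4.

Option 4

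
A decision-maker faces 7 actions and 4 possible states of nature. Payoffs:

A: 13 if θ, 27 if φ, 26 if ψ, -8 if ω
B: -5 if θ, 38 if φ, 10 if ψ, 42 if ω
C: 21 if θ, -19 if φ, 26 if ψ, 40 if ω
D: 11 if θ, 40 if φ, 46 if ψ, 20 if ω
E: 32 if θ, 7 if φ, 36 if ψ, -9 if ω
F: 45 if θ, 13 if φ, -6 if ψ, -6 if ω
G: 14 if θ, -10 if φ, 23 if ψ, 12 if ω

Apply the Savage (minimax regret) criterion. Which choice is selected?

Column bests: θ=45, φ=40, ψ=46, ω=42.
A regrets: 32, 13, 20, 50 → max 50
B regrets: 50, 2, 36, 0 → max 50
C regrets: 24, 59, 20, 2 → max 59
D regrets: 34, 0, 0, 22 → max 34
E regrets: 13, 33, 10, 51 → max 51
F regrets: 0, 27, 52, 48 → max 52
G regrets: 31, 50, 23, 30 → max 50
Smallest max regret = 34 → D.

D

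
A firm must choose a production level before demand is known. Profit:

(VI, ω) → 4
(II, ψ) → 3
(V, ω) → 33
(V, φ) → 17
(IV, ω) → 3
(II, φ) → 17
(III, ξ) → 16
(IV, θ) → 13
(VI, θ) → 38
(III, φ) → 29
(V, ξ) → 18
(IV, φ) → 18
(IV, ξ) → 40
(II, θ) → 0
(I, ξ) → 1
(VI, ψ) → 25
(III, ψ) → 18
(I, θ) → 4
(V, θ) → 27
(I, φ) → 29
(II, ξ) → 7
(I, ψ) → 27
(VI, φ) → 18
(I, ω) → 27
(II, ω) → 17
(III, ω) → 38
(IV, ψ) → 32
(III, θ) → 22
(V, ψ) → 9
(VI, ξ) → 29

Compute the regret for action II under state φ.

Best payoff under φ is 29.
Regret = 29 − 17 = 12.

12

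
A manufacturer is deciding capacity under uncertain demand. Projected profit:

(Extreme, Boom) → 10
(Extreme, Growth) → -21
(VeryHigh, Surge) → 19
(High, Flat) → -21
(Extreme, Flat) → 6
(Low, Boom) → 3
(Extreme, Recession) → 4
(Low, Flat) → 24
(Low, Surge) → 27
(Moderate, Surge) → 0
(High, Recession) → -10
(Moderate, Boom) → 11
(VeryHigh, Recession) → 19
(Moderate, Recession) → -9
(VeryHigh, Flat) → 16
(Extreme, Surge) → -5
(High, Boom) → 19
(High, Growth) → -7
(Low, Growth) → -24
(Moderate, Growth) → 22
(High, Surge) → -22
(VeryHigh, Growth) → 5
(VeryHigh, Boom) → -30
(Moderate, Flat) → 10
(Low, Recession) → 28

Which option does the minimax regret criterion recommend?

Moderate

Column bests: Recession=28, Flat=24, Growth=22, Boom=19, Surge=27.
Low regrets: 0, 0, 46, 16, 0 → max 46
Moderate regrets: 37, 14, 0, 8, 27 → max 37
High regrets: 38, 45, 29, 0, 49 → max 49
VeryHigh regrets: 9, 8, 17, 49, 8 → max 49
Extreme regrets: 24, 18, 43, 9, 32 → max 43
Smallest max regret = 37 → Moderate.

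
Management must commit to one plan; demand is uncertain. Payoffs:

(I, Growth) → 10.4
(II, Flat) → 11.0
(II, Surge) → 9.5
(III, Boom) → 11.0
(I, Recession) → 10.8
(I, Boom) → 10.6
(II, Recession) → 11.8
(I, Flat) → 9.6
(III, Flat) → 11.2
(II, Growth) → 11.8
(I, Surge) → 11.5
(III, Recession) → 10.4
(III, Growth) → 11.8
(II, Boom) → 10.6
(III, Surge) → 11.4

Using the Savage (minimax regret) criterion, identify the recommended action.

Column bests: Recession=11.8, Flat=11.2, Growth=11.8, Boom=11.0, Surge=11.5.
I regrets: 1.0, 1.6, 1.4, 0.4, 0.0 → max 1.6
II regrets: 0.0, 0.2, 0.0, 0.4, 2.0 → max 2.0
III regrets: 1.4, 0.0, 0.0, 0.0, 0.1 → max 1.4
Smallest max regret = 1.4 → III.

III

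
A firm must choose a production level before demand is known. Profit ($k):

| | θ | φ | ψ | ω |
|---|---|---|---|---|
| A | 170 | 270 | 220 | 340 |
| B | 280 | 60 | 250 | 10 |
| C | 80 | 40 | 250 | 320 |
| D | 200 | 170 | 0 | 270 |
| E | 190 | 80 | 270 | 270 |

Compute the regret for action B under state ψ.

Best payoff under ψ is 270.
Regret = 270 − 250 = 20.

20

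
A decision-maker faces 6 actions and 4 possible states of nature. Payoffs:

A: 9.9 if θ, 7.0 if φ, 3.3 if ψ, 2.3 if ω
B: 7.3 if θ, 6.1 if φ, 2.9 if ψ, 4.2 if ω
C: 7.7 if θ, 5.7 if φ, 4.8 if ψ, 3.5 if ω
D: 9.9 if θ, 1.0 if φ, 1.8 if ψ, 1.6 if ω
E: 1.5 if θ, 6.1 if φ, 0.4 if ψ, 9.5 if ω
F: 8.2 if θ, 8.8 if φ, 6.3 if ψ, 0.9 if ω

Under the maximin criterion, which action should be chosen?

C

Row minima: A=2.3, B=2.9, C=3.5, D=1.0, E=0.4, F=0.9
Best worst-case = 3.5 → C.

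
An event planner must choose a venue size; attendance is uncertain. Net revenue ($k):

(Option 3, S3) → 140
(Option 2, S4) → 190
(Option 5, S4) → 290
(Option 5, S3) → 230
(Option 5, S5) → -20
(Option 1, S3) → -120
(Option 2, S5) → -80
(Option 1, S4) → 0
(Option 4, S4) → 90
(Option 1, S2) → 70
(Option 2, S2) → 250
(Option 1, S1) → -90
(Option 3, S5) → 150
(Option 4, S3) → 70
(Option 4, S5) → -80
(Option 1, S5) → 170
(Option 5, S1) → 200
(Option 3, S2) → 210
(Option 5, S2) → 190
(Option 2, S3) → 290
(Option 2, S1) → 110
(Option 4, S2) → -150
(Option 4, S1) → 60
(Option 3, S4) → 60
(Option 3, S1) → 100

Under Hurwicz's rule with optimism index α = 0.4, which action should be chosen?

Option 3

Option 1: 0.4·170 + 0.6·(-120) = -4
Option 2: 0.4·290 + 0.6·(-80) = 68
Option 3: 0.4·210 + 0.6·60 = 120
Option 4: 0.4·90 + 0.6·(-150) = -54
Option 5: 0.4·290 + 0.6·(-20) = 104
Highest Hurwicz score = 120 → Option 3.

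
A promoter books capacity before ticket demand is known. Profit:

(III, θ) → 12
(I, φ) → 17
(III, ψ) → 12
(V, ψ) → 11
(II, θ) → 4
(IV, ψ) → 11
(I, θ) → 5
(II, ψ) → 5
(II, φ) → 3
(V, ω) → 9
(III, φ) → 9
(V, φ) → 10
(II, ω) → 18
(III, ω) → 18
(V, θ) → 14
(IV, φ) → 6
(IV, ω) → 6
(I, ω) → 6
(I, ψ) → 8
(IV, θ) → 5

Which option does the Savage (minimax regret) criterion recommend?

III

Column bests: θ=14, φ=17, ψ=12, ω=18.
I regrets: 9, 0, 4, 12 → max 12
II regrets: 10, 14, 7, 0 → max 14
III regrets: 2, 8, 0, 0 → max 8
IV regrets: 9, 11, 1, 12 → max 12
V regrets: 0, 7, 1, 9 → max 9
Smallest max regret = 8 → III.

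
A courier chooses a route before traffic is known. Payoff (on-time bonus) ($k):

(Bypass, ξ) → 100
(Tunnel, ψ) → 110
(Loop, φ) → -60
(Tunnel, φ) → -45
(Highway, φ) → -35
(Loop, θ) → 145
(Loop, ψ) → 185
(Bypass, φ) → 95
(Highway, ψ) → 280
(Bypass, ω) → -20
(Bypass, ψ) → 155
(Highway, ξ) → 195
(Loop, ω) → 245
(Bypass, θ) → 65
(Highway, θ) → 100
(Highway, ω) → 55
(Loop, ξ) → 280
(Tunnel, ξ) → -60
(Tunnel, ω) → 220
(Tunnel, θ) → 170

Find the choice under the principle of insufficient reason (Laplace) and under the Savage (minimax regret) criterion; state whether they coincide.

laplace → Loop; minimax regret → Loop (agree)

Row averages: Highway=119, Loop=159, Tunnel=79, Bypass=79
Highest average = 159 → Loop.
Column bests: θ=170, φ=95, ψ=280, ω=245, ξ=280.
Highway regrets: 70, 130, 0, 190, 85 → max 190
Loop regrets: 25, 155, 95, 0, 0 → max 155
Tunnel regrets: 0, 140, 170, 25, 340 → max 340
Bypass regrets: 105, 0, 125, 265, 180 → max 265
Smallest max regret = 155 → Loop.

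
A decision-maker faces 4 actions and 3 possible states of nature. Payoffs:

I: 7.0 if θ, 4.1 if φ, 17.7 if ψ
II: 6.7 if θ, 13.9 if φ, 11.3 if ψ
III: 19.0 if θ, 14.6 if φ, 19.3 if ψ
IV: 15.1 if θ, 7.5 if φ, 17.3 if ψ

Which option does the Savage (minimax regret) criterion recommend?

III

Column bests: θ=19.0, φ=14.6, ψ=19.3.
I regrets: 12.0, 10.5, 1.6 → max 12.0
II regrets: 12.3, 0.7, 8.0 → max 12.3
III regrets: 0.0, 0.0, 0.0 → max 0.0
IV regrets: 3.9, 7.1, 2.0 → max 7.1
Smallest max regret = 0.0 → III.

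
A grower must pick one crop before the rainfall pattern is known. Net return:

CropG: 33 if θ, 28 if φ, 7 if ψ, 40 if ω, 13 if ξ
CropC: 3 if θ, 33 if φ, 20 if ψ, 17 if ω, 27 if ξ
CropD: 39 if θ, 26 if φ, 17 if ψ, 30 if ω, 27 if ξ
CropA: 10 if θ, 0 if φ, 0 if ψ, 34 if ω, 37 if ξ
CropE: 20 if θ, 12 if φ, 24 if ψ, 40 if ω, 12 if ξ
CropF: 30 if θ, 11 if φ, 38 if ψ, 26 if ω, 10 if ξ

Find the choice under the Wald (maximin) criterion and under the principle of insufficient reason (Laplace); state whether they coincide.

Row minima: CropG=7, CropC=3, CropD=17, CropA=0, CropE=12, CropF=10
Best worst-case = 17 → CropD.
Row averages: CropG=24.2, CropC=20, CropD=27.8, CropA=16.2, CropE=21.6, CropF=23
Highest average = 27.8 → CropD.

maximin → CropD; laplace → CropD (agree)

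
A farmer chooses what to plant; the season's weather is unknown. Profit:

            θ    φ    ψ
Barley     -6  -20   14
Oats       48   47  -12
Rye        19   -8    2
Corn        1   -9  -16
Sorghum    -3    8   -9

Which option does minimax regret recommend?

Column bests: θ=48, φ=47, ψ=14.
Barley regrets: 54, 67, 0 → max 67
Oats regrets: 0, 0, 26 → max 26
Rye regrets: 29, 55, 12 → max 55
Corn regrets: 47, 56, 30 → max 56
Sorghum regrets: 51, 39, 23 → max 51
Smallest max regret = 26 → Oats.

Oats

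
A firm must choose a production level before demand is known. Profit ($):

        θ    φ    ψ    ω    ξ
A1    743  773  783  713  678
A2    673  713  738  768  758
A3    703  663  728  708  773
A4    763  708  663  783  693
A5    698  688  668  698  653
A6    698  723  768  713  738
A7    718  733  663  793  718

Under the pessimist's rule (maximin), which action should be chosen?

A6

Row minima: A1=678, A2=673, A3=663, A4=663, A5=653, A6=698, A7=663
Best worst-case = 698 → A6.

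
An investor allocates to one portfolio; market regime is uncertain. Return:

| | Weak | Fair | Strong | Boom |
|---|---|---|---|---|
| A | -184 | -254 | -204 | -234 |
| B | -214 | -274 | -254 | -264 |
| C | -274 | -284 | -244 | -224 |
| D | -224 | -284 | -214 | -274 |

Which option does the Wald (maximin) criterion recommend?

A

Row minima: A=-254, B=-274, C=-284, D=-284
Best worst-case = -254 → A.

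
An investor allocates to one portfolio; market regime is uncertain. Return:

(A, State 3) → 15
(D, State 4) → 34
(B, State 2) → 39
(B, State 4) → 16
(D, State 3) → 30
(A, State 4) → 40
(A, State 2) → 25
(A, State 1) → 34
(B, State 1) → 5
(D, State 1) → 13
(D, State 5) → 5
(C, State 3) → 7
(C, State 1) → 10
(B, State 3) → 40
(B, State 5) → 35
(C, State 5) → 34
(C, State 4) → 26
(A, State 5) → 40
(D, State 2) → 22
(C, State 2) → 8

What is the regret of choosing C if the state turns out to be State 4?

14

Best payoff under State 4 is 40.
Regret = 40 − 26 = 14.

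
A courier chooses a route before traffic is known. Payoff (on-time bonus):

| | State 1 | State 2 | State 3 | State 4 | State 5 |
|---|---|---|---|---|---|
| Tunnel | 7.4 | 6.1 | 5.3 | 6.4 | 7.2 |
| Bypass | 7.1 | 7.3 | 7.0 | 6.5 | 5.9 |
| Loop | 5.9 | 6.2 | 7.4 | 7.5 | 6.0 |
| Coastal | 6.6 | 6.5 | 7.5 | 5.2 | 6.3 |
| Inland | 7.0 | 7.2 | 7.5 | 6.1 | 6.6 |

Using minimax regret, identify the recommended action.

Bypass

Column bests: State 1=7.4, State 2=7.3, State 3=7.5, State 4=7.5, State 5=7.2.
Tunnel regrets: 0.0, 1.2, 2.2, 1.1, 0.0 → max 2.2
Bypass regrets: 0.3, 0.0, 0.5, 1.0, 1.3 → max 1.3
Loop regrets: 1.5, 1.1, 0.1, 0.0, 1.2 → max 1.5
Coastal regrets: 0.8, 0.8, 0.0, 2.3, 0.9 → max 2.3
Inland regrets: 0.4, 0.1, 0.0, 1.4, 0.6 → max 1.4
Smallest max regret = 1.3 → Bypass.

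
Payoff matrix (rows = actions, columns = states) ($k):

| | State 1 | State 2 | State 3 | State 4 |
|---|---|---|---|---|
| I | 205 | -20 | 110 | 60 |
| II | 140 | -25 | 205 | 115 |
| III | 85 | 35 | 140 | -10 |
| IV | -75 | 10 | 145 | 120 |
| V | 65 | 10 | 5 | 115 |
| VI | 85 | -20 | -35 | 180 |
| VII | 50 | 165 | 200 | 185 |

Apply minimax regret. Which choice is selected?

Column bests: State 1=205, State 2=165, State 3=205, State 4=185.
I regrets: 0, 185, 95, 125 → max 185
II regrets: 65, 190, 0, 70 → max 190
III regrets: 120, 130, 65, 195 → max 195
IV regrets: 280, 155, 60, 65 → max 280
V regrets: 140, 155, 200, 70 → max 200
VI regrets: 120, 185, 240, 5 → max 240
VII regrets: 155, 0, 5, 0 → max 155
Smallest max regret = 155 → VII.

VII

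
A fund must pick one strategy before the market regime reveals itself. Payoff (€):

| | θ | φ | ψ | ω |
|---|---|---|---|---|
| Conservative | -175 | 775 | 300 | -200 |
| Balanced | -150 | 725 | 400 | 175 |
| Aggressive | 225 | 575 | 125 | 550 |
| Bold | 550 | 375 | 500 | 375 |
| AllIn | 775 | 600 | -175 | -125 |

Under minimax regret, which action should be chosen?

Bold

Column bests: θ=775, φ=775, ψ=500, ω=550.
Conservative regrets: 950, 0, 200, 750 → max 950
Balanced regrets: 925, 50, 100, 375 → max 925
Aggressive regrets: 550, 200, 375, 0 → max 550
Bold regrets: 225, 400, 0, 175 → max 400
AllIn regrets: 0, 175, 675, 675 → max 675
Smallest max regret = 400 → Bold.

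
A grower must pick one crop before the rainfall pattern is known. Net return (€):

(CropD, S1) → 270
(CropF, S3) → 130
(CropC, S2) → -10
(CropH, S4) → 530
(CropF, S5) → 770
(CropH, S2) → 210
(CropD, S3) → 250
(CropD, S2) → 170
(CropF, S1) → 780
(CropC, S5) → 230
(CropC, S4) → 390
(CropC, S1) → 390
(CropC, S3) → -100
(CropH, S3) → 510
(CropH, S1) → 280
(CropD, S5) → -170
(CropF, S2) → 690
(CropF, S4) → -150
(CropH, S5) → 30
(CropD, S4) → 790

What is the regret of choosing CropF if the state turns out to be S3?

Best payoff under S3 is 510.
Regret = 510 − 130 = 380.

380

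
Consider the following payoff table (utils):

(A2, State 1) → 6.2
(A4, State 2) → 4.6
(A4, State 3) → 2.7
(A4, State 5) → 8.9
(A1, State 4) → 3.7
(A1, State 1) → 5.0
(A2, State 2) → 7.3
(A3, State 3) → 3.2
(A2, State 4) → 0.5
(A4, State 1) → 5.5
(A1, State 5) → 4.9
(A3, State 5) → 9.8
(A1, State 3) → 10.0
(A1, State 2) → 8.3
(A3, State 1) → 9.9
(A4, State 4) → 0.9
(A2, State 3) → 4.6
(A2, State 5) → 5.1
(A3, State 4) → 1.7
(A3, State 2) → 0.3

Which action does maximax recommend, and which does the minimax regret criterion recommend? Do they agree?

Row maxima: A1=10.0, A2=7.3, A3=9.9, A4=8.9
Best best-case = 10.0 → A1.
Column bests: State 1=9.9, State 2=8.3, State 3=10.0, State 4=3.7, State 5=9.8.
A1 regrets: 4.9, 0.0, 0.0, 0.0, 4.9 → max 4.9
A2 regrets: 3.7, 1.0, 5.4, 3.2, 4.7 → max 5.4
A3 regrets: 0.0, 8.0, 6.8, 2.0, 0.0 → max 8.0
A4 regrets: 4.4, 3.7, 7.3, 2.8, 0.9 → max 7.3
Smallest max regret = 4.9 → A1.

maximax → A1; minimax regret → A1 (agree)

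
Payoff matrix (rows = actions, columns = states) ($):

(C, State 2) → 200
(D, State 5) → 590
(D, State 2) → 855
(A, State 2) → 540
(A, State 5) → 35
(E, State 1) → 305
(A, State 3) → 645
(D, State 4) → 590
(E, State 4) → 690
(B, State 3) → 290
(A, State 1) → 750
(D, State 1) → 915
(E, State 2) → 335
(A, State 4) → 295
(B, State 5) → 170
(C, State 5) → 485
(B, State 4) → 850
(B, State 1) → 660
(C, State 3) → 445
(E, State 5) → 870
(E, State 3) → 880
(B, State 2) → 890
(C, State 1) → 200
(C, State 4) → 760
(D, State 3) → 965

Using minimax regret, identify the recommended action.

Column bests: State 1=915, State 2=890, State 3=965, State 4=850, State 5=870.
A regrets: 165, 350, 320, 555, 835 → max 835
B regrets: 255, 0, 675, 0, 700 → max 700
C regrets: 715, 690, 520, 90, 385 → max 715
D regrets: 0, 35, 0, 260, 280 → max 280
E regrets: 610, 555, 85, 160, 0 → max 610
Smallest max regret = 280 → D.

D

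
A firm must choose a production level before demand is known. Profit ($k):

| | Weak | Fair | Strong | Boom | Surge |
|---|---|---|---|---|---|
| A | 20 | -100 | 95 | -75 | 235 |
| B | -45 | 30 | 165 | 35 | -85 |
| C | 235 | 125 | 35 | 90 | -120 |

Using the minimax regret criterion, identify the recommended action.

A

Column bests: Weak=235, Fair=125, Strong=165, Boom=90, Surge=235.
A regrets: 215, 225, 70, 165, 0 → max 225
B regrets: 280, 95, 0, 55, 320 → max 320
C regrets: 0, 0, 130, 0, 355 → max 355
Smallest max regret = 225 → A.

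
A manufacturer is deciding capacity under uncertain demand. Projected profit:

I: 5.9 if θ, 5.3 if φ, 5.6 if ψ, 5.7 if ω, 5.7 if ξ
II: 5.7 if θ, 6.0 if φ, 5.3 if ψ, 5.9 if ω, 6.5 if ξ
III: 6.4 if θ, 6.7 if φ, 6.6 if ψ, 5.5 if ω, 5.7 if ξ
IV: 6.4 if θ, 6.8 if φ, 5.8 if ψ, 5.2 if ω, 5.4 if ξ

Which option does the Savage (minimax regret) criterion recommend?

Column bests: θ=6.4, φ=6.8, ψ=6.6, ω=5.9, ξ=6.5.
I regrets: 0.5, 1.5, 1.0, 0.2, 0.8 → max 1.5
II regrets: 0.7, 0.8, 1.3, 0.0, 0.0 → max 1.3
III regrets: 0.0, 0.1, 0.0, 0.4, 0.8 → max 0.8
IV regrets: 0.0, 0.0, 0.8, 0.7, 1.1 → max 1.1
Smallest max regret = 0.8 → III.

III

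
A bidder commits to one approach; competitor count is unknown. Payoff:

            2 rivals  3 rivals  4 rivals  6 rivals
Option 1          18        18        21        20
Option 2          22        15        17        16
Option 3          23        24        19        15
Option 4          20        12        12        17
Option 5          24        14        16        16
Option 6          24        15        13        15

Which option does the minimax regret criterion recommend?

Option 3

Column bests: 2 rivals=24, 3 rivals=24, 4 rivals=21, 6 rivals=20.
Option 1 regrets: 6, 6, 0, 0 → max 6
Option 2 regrets: 2, 9, 4, 4 → max 9
Option 3 regrets: 1, 0, 2, 5 → max 5
Option 4 regrets: 4, 12, 9, 3 → max 12
Option 5 regrets: 0, 10, 5, 4 → max 10
Option 6 regrets: 0, 9, 8, 5 → max 9
Smallest max regret = 5 → Option 3.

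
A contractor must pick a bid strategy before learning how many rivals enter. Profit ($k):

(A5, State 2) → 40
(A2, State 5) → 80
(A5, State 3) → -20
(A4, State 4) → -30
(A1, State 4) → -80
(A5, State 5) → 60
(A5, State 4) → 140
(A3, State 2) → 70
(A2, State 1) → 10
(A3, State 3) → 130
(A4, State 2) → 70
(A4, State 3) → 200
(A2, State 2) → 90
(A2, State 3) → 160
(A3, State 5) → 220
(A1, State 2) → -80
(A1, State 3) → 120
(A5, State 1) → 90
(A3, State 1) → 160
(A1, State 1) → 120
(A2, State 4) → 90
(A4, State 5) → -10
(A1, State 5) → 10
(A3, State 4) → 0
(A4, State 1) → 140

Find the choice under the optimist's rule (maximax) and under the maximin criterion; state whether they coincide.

Row maxima: A1=120, A2=160, A3=220, A4=200, A5=140
Best best-case = 220 → A3.
Row minima: A1=-80, A2=10, A3=0, A4=-30, A5=-20
Best worst-case = 10 → A2.

maximax → A3; maximin → A2 (disagree)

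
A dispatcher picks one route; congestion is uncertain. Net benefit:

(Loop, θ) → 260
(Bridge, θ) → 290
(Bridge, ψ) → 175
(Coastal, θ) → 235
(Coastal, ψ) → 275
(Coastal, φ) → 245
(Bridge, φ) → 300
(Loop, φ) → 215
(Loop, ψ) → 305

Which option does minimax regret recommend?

Column bests: θ=290, φ=300, ψ=305.
Coastal regrets: 55, 55, 30 → max 55
Loop regrets: 30, 85, 0 → max 85
Bridge regrets: 0, 0, 130 → max 130
Smallest max regret = 55 → Coastal.

Coastal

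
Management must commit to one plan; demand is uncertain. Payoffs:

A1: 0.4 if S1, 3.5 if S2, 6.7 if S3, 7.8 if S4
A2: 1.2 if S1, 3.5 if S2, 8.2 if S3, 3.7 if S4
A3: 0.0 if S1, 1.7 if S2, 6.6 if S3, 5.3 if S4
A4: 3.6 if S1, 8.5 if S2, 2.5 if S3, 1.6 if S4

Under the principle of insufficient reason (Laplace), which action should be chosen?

Row averages: A1=4.6, A2=4.15, A3=3.4, A4=4.05
Highest average = 4.6 → A1.

A1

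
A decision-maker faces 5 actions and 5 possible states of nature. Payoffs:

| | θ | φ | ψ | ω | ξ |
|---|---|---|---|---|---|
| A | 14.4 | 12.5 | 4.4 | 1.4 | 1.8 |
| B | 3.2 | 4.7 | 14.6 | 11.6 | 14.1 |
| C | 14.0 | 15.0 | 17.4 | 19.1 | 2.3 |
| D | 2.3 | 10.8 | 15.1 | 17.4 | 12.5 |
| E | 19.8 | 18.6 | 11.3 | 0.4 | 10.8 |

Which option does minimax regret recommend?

Column bests: θ=19.8, φ=18.6, ψ=17.4, ω=19.1, ξ=14.1.
A regrets: 5.4, 6.1, 13.0, 17.7, 12.3 → max 17.7
B regrets: 16.6, 13.9, 2.8, 7.5, 0.0 → max 16.6
C regrets: 5.8, 3.6, 0.0, 0.0, 11.8 → max 11.8
D regrets: 17.5, 7.8, 2.3, 1.7, 1.6 → max 17.5
E regrets: 0.0, 0.0, 6.1, 18.7, 3.3 → max 18.7
Smallest max regret = 11.8 → C.

C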